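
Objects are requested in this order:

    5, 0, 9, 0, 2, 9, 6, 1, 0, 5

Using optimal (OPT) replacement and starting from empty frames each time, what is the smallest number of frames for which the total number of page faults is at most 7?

f=1: 10 faults
f=2: 8 faults
f=3: 7 faults
f=4: 6 faults
f=5: 6 faults
f=6: 6 faults
Smallest f with faults ≤ 7 is 3.

3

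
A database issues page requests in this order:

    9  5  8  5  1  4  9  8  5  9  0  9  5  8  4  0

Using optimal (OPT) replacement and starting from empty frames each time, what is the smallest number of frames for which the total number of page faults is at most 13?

2

f=1: 16 faults
f=2: 11 faults
f=3: 9 faults
f=4: 7 faults
f=5: 6 faults
f=6: 6 faults
Smallest f with faults ≤ 13 is 2.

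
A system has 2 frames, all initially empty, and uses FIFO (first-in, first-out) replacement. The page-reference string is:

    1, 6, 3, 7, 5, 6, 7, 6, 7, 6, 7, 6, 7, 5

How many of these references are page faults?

8

1: fault, frames {1}
6: fault, frames {1,6}
3: fault, evict 1, frames {6,3}
7: fault, evict 6, frames {3,7}
5: fault, evict 3, frames {7,5}
6: fault, evict 7, frames {5,6}
7: fault, evict 5, frames {6,7}
6: hit
7: hit
6: hit
7: hit
6: hit
7: hit
5: fault, evict 6, frames {7,5}
Page faults: 8.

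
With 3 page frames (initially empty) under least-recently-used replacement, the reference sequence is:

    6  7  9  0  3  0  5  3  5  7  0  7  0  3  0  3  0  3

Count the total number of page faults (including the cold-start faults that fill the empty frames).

6 → miss, frames (6)
7 → miss, frames (6 7)
9 → miss, frames (6 7 9)
0 → miss, evict 6, frames (7 9 0)
3 → miss, evict 7, frames (9 0 3)
0 → hit
5 → miss, evict 9, frames (3 0 5)
3 → hit
5 → hit
7 → miss, evict 0, frames (3 5 7)
0 → miss, evict 3, frames (5 7 0)
7 → hit
0 → hit
3 → miss, evict 5, frames (7 0 3)
0 → hit
3 → hit
0 → hit
3 → hit
Page faults: 9.

9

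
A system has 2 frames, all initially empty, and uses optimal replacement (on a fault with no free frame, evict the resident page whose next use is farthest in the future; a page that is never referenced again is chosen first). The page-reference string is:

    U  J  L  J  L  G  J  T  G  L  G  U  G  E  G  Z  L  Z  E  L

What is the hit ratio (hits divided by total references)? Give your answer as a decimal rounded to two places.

0.45

U: fault, frames (U)
J: fault, frames (U J)
L: fault, evict U, frames (J L)
J: hit
L: hit
G: fault, evict L, frames (J G)
J: hit
T: fault, evict J, frames (G T)
G: hit
L: fault, evict T, frames (G L)
G: hit
U: fault, evict L, frames (G U)
G: hit
E: fault, evict U, frames (G E)
G: hit
Z: fault, evict G, frames (E Z)
L: fault, evict E, frames (Z L)
Z: hit
E: fault, evict Z, frames (L E)
L: hit
Hits: 9 of 20 references → 9/20 = 0.4500.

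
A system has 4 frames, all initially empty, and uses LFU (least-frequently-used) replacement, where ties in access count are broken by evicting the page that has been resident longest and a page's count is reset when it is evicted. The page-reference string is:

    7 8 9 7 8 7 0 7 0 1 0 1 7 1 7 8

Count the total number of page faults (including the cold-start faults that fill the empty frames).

5

7 → fault, frames [7]
8 → fault, frames [7, 8]
9 → fault, frames [7, 8, 9]
7 → hit
8 → hit
7 → hit
0 → fault, frames [7, 8, 9, 0]
7 → hit
0 → hit
1 → fault, evict 9, frames [7, 8, 0, 1]
0 → hit
1 → hit
7 → hit
1 → hit
7 → hit
8 → hit
Page faults: 5.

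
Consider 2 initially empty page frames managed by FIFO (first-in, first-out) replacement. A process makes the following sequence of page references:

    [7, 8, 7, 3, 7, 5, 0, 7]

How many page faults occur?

7 -> miss, frames (7)
8 -> miss, frames (7 8)
7 -> hit
3 -> miss, evict 7, frames (8 3)
7 -> miss, evict 8, frames (3 7)
5 -> miss, evict 3, frames (7 5)
0 -> miss, evict 7, frames (5 0)
7 -> miss, evict 5, frames (0 7)
Page faults: 7.

7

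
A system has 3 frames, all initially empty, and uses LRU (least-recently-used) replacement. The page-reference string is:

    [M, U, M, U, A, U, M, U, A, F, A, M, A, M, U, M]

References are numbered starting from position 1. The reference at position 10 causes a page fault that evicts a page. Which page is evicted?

pos 1: M: miss, frames {M}
pos 2: U: miss, frames {M,U}
pos 3: M: hit
pos 4: U: hit
pos 5: A: miss, frames {M,U,A}
pos 6: U: hit
pos 7: M: hit
pos 8: U: hit
pos 9: A: hit
pos 10: F: miss, evict M, frames {U,A,F}
At position 10, page M is evicted.

M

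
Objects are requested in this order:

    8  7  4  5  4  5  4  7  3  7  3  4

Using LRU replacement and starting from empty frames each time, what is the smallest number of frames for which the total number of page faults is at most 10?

2

f=1: 12 faults
f=2: 7 faults
f=3: 5 faults
f=4: 5 faults
f=5: 5 faults
Smallest f with faults ≤ 10 is 2.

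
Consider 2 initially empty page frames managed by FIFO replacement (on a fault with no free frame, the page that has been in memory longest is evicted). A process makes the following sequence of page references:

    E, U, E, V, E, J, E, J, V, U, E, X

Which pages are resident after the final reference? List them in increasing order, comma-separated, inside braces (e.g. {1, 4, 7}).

E -> fault, frames {E}
U -> fault, frames {E,U}
E -> hit
V -> fault, evict E, frames {U,V}
E -> fault, evict U, frames {V,E}
J -> fault, evict V, frames {E,J}
E -> hit
J -> hit
V -> fault, evict E, frames {J,V}
U -> fault, evict J, frames {V,U}
E -> fault, evict V, frames {U,E}
X -> fault, evict U, frames {E,X}

{E, X}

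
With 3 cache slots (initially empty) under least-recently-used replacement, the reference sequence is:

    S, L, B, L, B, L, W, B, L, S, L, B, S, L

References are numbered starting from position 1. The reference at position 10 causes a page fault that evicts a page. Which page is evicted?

pos 1: S -> fault, frames [S]
pos 2: L -> fault, frames [S, L]
pos 3: B -> fault, frames [S, L, B]
pos 4: L -> hit
pos 5: B -> hit
pos 6: L -> hit
pos 7: W -> fault, evict S, frames [B, L, W]
pos 8: B -> hit
pos 9: L -> hit
pos 10: S -> fault, evict W, frames [B, L, S]
At position 10, page W is evicted.

W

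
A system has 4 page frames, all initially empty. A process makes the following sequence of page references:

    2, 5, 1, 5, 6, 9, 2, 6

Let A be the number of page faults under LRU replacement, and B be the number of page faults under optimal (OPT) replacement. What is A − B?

Under LRU: F F F . F F F . → 6 faults.
Under OPT: F F F . F F . . → 5 faults.
A − B = 6 − 5 = 1.

1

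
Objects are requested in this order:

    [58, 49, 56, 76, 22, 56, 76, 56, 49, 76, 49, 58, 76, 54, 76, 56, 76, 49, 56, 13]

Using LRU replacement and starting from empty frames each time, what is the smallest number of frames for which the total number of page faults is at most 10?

f=1: 20 faults
f=2: 16 faults
f=3: 11 faults
f=4: 10 faults
f=5: 7 faults
f=6: 7 faults
f=7: 7 faults
Smallest f with faults ≤ 10 is 4.

4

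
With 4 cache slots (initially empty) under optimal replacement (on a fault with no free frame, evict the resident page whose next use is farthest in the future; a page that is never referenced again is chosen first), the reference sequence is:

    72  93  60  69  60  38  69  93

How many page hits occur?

72: miss, frames (72)
93: miss, frames (72 93)
60: miss, frames (72 93 60)
69: miss, frames (72 93 60 69)
60: hit
38: miss, evict 60, frames (72 93 69 38)
69: hit
93: hit
Hits: 3.

3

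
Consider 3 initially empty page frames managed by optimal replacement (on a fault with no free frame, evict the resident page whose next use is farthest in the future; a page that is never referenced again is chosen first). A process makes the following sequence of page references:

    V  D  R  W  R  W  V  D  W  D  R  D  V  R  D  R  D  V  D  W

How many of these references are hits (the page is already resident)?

V → miss, frames [V]
D → miss, frames [V, D]
R → miss, frames [V, D, R]
W → miss, evict D, frames [V, R, W]
R → hit
W → hit
V → hit
D → miss, evict V, frames [R, W, D]
W → hit
D → hit
R → hit
D → hit
V → miss, evict W, frames [R, D, V]
R → hit
D → hit
R → hit
D → hit
V → hit
D → hit
W → miss, evict V, frames [R, D, W]
Hits: 13.

13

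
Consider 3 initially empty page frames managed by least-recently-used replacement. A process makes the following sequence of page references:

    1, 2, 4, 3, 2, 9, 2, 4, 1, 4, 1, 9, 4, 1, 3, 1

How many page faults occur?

1: miss, frames {1}
2: miss, frames {1,2}
4: miss, frames {1,2,4}
3: miss, evict 1, frames {2,4,3}
2: hit
9: miss, evict 4, frames {3,2,9}
2: hit
4: miss, evict 3, frames {9,2,4}
1: miss, evict 9, frames {2,4,1}
4: hit
1: hit
9: miss, evict 2, frames {4,1,9}
4: hit
1: hit
3: miss, evict 9, frames {4,1,3}
1: hit
Page faults: 9.

9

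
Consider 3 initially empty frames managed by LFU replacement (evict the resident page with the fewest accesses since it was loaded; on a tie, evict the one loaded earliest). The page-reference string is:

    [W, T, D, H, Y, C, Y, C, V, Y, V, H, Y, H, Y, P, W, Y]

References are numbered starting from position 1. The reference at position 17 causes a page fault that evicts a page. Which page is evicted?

P

pos 1: W → miss, frames {W}
pos 2: T → miss, frames {W,T}
pos 3: D → miss, frames {W,T,D}
pos 4: H → miss, evict W, frames {T,D,H}
pos 5: Y → miss, evict T, frames {D,H,Y}
pos 6: C → miss, evict D, frames {H,Y,C}
pos 7: Y → hit
pos 8: C → hit
pos 9: V → miss, evict H, frames {Y,C,V}
pos 10: Y → hit
pos 11: V → hit
pos 12: H → miss, evict C, frames {Y,V,H}
pos 13: Y → hit
pos 14: H → hit
pos 15: Y → hit
pos 16: P → miss, evict V, frames {Y,H,P}
pos 17: W → miss, evict P, frames {Y,H,W}
At position 17, page P is evicted.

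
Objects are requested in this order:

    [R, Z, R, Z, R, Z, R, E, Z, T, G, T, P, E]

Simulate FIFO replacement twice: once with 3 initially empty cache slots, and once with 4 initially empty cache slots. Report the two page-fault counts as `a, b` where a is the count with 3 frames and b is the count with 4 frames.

7, 6

3 frames: F F . . . . . F . F F . F F → 7 faults.
4 frames: F F . . . . . F . F F . F . → 6 faults.
6 < 7: adding a frame reduced faults, as is typical.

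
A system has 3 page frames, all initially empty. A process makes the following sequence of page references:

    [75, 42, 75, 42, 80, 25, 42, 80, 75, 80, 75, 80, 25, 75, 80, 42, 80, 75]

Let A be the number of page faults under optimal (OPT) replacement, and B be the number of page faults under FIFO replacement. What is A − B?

Under OPT: F F . . F F . . F . . . . . . F . . → 6 faults.
Under FIFO: F F . . F F . . F . . . . . . F F . → 7 faults.
A − B = 6 − 7 = -1.

-1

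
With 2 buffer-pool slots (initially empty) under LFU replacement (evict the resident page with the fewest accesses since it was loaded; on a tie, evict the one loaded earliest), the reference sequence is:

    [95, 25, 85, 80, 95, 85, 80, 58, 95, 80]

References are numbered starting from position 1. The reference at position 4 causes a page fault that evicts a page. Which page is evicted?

pos 1: 95: fault, frames (95)
pos 2: 25: fault, frames (95 25)
pos 3: 85: fault, evict 95, frames (25 85)
pos 4: 80: fault, evict 25, frames (85 80)
At position 4, page 25 is evicted.

25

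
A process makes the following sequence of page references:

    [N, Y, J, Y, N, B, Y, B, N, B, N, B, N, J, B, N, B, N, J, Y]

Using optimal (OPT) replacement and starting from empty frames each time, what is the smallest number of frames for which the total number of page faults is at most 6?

f=1: 20 faults
f=2: 10 faults
f=3: 6 faults
f=4: 4 faults
Smallest f with faults ≤ 6 is 3.

3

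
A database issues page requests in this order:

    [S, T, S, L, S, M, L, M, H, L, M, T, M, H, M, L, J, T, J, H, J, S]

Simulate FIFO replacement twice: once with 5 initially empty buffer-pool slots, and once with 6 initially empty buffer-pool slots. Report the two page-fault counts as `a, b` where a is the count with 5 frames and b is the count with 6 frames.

5 frames: F F . F . F . . F . . . . . . . F . . . . F → 7 faults.
6 frames: F F . F . F . . F . . . . . . . F . . . . . → 6 faults.
6 < 7: adding a frame reduced faults, as is typical.

7, 6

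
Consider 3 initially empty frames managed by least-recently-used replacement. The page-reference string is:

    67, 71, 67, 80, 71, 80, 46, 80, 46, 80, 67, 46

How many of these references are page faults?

5

67 -> miss, frames (67)
71 -> miss, frames (67 71)
67 -> hit
80 -> miss, frames (71 67 80)
71 -> hit
80 -> hit
46 -> miss, evict 67, frames (71 80 46)
80 -> hit
46 -> hit
80 -> hit
67 -> miss, evict 71, frames (46 80 67)
46 -> hit
Page faults: 5.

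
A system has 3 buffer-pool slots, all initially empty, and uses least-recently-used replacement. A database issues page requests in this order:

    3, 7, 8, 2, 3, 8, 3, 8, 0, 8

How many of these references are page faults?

6

3: miss, frames {3}
7: miss, frames {3,7}
8: miss, frames {3,7,8}
2: miss, evict 3, frames {7,8,2}
3: miss, evict 7, frames {8,2,3}
8: hit
3: hit
8: hit
0: miss, evict 2, frames {3,8,0}
8: hit
Page faults: 6.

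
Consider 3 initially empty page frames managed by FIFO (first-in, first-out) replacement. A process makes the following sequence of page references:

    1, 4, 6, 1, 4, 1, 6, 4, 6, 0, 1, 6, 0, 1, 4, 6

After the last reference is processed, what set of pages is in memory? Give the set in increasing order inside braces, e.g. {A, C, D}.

1: fault, frames [1]
4: fault, frames [1, 4]
6: fault, frames [1, 4, 6]
1: hit
4: hit
1: hit
6: hit
4: hit
6: hit
0: fault, evict 1, frames [4, 6, 0]
1: fault, evict 4, frames [6, 0, 1]
6: hit
0: hit
1: hit
4: fault, evict 6, frames [0, 1, 4]
6: fault, evict 0, frames [1, 4, 6]

{1, 4, 6}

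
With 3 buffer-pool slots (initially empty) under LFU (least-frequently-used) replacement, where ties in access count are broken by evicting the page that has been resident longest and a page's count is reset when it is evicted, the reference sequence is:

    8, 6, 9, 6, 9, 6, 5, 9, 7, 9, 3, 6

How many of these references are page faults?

6

8: miss, frames {8}
6: miss, frames {8,6}
9: miss, frames {8,6,9}
6: hit
9: hit
6: hit
5: miss, evict 8, frames {6,9,5}
9: hit
7: miss, evict 5, frames {6,9,7}
9: hit
3: miss, evict 7, frames {6,9,3}
6: hit
Page faults: 6.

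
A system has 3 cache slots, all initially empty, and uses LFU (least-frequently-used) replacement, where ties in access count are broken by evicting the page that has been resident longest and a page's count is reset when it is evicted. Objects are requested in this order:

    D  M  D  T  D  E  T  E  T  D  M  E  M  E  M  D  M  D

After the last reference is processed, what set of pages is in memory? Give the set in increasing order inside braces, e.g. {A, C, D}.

{D, M, T}

D → fault, frames {D}
M → fault, frames {D,M}
D → hit
T → fault, frames {D,M,T}
D → hit
E → fault, evict M, frames {D,T,E}
T → hit
E → hit
T → hit
D → hit
M → fault, evict E, frames {D,T,M}
E → fault, evict M, frames {D,T,E}
M → fault, evict E, frames {D,T,M}
E → fault, evict M, frames {D,T,E}
M → fault, evict E, frames {D,T,M}
D → hit
M → hit
D → hit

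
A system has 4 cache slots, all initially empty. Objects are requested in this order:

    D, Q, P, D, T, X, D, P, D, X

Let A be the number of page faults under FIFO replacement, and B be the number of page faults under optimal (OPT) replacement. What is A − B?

1

Under FIFO: F F F . F F F . . . → 6 faults.
Under OPT: F F F . F F . . . . → 5 faults.
A − B = 6 − 5 = 1.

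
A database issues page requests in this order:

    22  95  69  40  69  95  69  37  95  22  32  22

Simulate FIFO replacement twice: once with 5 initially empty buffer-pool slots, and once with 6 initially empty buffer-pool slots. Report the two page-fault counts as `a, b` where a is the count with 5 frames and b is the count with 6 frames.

7, 6

5 frames: F F F F . . . F . . F F → 7 faults.
6 frames: F F F F . . . F . . F . → 6 faults.
6 < 7: adding a frame reduced faults, as is typical.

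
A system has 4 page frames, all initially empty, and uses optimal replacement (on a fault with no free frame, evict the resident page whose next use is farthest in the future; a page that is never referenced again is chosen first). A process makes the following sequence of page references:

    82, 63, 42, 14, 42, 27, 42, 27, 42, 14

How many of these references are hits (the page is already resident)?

82 → fault, frames [82]
63 → fault, frames [82, 63]
42 → fault, frames [82, 63, 42]
14 → fault, frames [82, 63, 42, 14]
42 → hit
27 → fault, evict 63, frames [82, 42, 14, 27]
42 → hit
27 → hit
42 → hit
14 → hit
Hits: 5.

5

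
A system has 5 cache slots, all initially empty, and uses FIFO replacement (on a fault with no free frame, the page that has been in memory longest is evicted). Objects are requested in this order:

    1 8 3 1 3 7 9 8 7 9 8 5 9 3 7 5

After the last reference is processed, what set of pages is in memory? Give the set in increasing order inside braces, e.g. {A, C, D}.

{3, 5, 7, 8, 9}

1: miss, frames {1}
8: miss, frames {1,8}
3: miss, frames {1,8,3}
1: hit
3: hit
7: miss, frames {1,8,3,7}
9: miss, frames {1,8,3,7,9}
8: hit
7: hit
9: hit
8: hit
5: miss, evict 1, frames {8,3,7,9,5}
9: hit
3: hit
7: hit
5: hit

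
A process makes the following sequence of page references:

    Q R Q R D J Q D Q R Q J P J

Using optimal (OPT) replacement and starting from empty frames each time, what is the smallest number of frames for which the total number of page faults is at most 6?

3

f=1: 14 faults
f=2: 8 faults
f=3: 6 faults
f=4: 5 faults
f=5: 5 faults
Smallest f with faults ≤ 6 is 3.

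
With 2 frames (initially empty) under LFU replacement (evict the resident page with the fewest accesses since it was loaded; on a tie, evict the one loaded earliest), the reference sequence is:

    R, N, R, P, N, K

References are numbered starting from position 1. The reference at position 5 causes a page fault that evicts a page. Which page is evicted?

pos 1: R → fault, frames {R}
pos 2: N → fault, frames {R,N}
pos 3: R → hit
pos 4: P → fault, evict N, frames {R,P}
pos 5: N → fault, evict P, frames {R,N}
At position 5, page P is evicted.

P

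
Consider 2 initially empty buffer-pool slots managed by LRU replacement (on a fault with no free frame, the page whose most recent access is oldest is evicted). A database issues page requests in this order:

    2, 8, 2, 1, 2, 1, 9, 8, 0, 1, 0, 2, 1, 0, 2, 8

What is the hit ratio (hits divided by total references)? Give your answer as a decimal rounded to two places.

0.25

2 -> fault, frames [2]
8 -> fault, frames [2, 8]
2 -> hit
1 -> fault, evict 8, frames [2, 1]
2 -> hit
1 -> hit
9 -> fault, evict 2, frames [1, 9]
8 -> fault, evict 1, frames [9, 8]
0 -> fault, evict 9, frames [8, 0]
1 -> fault, evict 8, frames [0, 1]
0 -> hit
2 -> fault, evict 1, frames [0, 2]
1 -> fault, evict 0, frames [2, 1]
0 -> fault, evict 2, frames [1, 0]
2 -> fault, evict 1, frames [0, 2]
8 -> fault, evict 0, frames [2, 8]
Hits: 4 of 16 references → 4/16 = 0.2500.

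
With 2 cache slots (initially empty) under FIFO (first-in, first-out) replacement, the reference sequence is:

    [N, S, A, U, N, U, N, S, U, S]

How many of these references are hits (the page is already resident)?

N → miss, frames [N]
S → miss, frames [N, S]
A → miss, evict N, frames [S, A]
U → miss, evict S, frames [A, U]
N → miss, evict A, frames [U, N]
U → hit
N → hit
S → miss, evict U, frames [N, S]
U → miss, evict N, frames [S, U]
S → hit
Hits: 3.

3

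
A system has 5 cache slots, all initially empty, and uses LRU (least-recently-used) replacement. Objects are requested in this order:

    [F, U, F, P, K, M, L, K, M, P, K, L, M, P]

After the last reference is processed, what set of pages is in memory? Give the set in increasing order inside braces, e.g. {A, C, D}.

{F, K, L, M, P}

F: fault, frames {F}
U: fault, frames {F,U}
F: hit
P: fault, frames {U,F,P}
K: fault, frames {U,F,P,K}
M: fault, frames {U,F,P,K,M}
L: fault, evict U, frames {F,P,K,M,L}
K: hit
M: hit
P: hit
K: hit
L: hit
M: hit
P: hit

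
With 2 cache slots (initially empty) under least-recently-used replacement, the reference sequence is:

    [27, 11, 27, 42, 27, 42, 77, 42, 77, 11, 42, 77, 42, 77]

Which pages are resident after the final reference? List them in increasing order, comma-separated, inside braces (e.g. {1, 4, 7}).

{42, 77}

27: miss, frames [27]
11: miss, frames [27, 11]
27: hit
42: miss, evict 11, frames [27, 42]
27: hit
42: hit
77: miss, evict 27, frames [42, 77]
42: hit
77: hit
11: miss, evict 42, frames [77, 11]
42: miss, evict 77, frames [11, 42]
77: miss, evict 11, frames [42, 77]
42: hit
77: hit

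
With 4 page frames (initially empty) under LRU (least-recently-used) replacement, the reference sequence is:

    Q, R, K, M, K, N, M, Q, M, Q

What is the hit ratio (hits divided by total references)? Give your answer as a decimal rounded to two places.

Q: miss, frames (Q)
R: miss, frames (Q R)
K: miss, frames (Q R K)
M: miss, frames (Q R K M)
K: hit
N: miss, evict Q, frames (R M K N)
M: hit
Q: miss, evict R, frames (K N M Q)
M: hit
Q: hit
Hits: 4 of 10 references → 4/10 = 0.4000.

0.40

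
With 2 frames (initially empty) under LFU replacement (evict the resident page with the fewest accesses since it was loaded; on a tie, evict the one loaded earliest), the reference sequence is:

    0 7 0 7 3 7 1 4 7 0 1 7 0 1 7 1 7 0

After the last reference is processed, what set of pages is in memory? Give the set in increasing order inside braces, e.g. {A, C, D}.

0: fault, frames (0)
7: fault, frames (0 7)
0: hit
7: hit
3: fault, evict 0, frames (7 3)
7: hit
1: fault, evict 3, frames (7 1)
4: fault, evict 1, frames (7 4)
7: hit
0: fault, evict 4, frames (7 0)
1: fault, evict 0, frames (7 1)
7: hit
0: fault, evict 1, frames (7 0)
1: fault, evict 0, frames (7 1)
7: hit
1: hit
7: hit
0: fault, evict 1, frames (7 0)

{0, 7}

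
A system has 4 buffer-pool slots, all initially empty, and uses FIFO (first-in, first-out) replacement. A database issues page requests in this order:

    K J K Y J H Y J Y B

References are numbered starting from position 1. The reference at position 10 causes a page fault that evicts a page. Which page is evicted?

pos 1: K: miss, frames [K]
pos 2: J: miss, frames [K, J]
pos 3: K: hit
pos 4: Y: miss, frames [K, J, Y]
pos 5: J: hit
pos 6: H: miss, frames [K, J, Y, H]
pos 7: Y: hit
pos 8: J: hit
pos 9: Y: hit
pos 10: B: miss, evict K, frames [J, Y, H, B]
At position 10, page K is evicted.

K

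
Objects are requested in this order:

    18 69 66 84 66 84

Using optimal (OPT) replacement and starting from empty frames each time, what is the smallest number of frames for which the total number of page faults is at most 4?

2

f=1: 6 faults
f=2: 4 faults
f=3: 4 faults
f=4: 4 faults
Smallest f with faults ≤ 4 is 2.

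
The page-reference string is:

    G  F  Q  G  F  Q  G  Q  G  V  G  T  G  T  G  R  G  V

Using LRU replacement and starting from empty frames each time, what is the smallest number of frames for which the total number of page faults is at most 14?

f=1: 18 faults
f=2: 11 faults
f=3: 7 faults
f=4: 6 faults
f=5: 6 faults
f=6: 6 faults
Smallest f with faults ≤ 14 is 2.

2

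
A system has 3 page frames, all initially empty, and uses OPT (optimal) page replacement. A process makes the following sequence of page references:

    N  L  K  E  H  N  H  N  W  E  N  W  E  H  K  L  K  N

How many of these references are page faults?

9

N -> fault, frames (N)
L -> fault, frames (N L)
K -> fault, frames (N L K)
E -> fault, evict L, frames (N K E)
H -> fault, evict K, frames (N E H)
N -> hit
H -> hit
N -> hit
W -> fault, evict H, frames (N E W)
E -> hit
N -> hit
W -> hit
E -> hit
H -> fault, evict W, frames (N E H)
K -> fault, evict H, frames (N E K)
L -> fault, evict E, frames (N K L)
K -> hit
N -> hit
Page faults: 9.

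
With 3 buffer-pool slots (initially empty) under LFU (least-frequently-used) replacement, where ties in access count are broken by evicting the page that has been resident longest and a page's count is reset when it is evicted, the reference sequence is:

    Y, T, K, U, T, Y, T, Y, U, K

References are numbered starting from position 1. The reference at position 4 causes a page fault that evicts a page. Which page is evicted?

Y

pos 1: Y → fault, frames [Y]
pos 2: T → fault, frames [Y, T]
pos 3: K → fault, frames [Y, T, K]
pos 4: U → fault, evict Y, frames [T, K, U]
At position 4, page Y is evicted.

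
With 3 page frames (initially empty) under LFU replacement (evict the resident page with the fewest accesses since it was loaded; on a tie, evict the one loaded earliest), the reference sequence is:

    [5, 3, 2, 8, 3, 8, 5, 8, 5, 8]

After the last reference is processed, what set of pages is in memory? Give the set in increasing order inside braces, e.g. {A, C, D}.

{3, 5, 8}

5 → fault, frames {5}
3 → fault, frames {5,3}
2 → fault, frames {5,3,2}
8 → fault, evict 5, frames {3,2,8}
3 → hit
8 → hit
5 → fault, evict 2, frames {3,8,5}
8 → hit
5 → hit
8 → hit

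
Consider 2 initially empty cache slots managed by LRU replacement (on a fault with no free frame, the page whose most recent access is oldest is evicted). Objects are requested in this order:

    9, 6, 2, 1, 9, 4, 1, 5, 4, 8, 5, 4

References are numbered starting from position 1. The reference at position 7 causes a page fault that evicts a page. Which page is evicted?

pos 1: 9 → fault, frames [9]
pos 2: 6 → fault, frames [9, 6]
pos 3: 2 → fault, evict 9, frames [6, 2]
pos 4: 1 → fault, evict 6, frames [2, 1]
pos 5: 9 → fault, evict 2, frames [1, 9]
pos 6: 4 → fault, evict 1, frames [9, 4]
pos 7: 1 → fault, evict 9, frames [4, 1]
At position 7, page 9 is evicted.

9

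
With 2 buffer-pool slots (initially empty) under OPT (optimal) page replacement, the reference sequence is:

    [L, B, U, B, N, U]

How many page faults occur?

4

L: miss, frames (L)
B: miss, frames (L B)
U: miss, evict L, frames (B U)
B: hit
N: miss, evict B, frames (U N)
U: hit
Page faults: 4.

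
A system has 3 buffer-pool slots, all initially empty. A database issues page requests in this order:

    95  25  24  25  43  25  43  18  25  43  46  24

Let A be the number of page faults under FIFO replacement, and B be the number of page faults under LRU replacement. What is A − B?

1

Under FIFO: F F F . F . . F F . F F → 8 faults.
Under LRU: F F F . F . . F . . F F → 7 faults.
A − B = 8 − 7 = 1.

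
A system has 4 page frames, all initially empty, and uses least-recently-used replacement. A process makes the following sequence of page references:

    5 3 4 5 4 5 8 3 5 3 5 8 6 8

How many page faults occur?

5

5 -> miss, frames [5]
3 -> miss, frames [5, 3]
4 -> miss, frames [5, 3, 4]
5 -> hit
4 -> hit
5 -> hit
8 -> miss, frames [3, 4, 5, 8]
3 -> hit
5 -> hit
3 -> hit
5 -> hit
8 -> hit
6 -> miss, evict 4, frames [3, 5, 8, 6]
8 -> hit
Page faults: 5.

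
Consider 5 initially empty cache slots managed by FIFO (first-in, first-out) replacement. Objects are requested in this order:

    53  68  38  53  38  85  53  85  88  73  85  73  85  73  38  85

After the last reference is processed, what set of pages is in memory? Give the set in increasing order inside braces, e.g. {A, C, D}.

53: miss, frames [53]
68: miss, frames [53, 68]
38: miss, frames [53, 68, 38]
53: hit
38: hit
85: miss, frames [53, 68, 38, 85]
53: hit
85: hit
88: miss, frames [53, 68, 38, 85, 88]
73: miss, evict 53, frames [68, 38, 85, 88, 73]
85: hit
73: hit
85: hit
73: hit
38: hit
85: hit

{38, 68, 73, 85, 88}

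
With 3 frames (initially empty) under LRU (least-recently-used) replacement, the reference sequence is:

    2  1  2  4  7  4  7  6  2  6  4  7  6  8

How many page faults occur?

2 → fault, frames (2)
1 → fault, frames (2 1)
2 → hit
4 → fault, frames (1 2 4)
7 → fault, evict 1, frames (2 4 7)
4 → hit
7 → hit
6 → fault, evict 2, frames (4 7 6)
2 → fault, evict 4, frames (7 6 2)
6 → hit
4 → fault, evict 7, frames (2 6 4)
7 → fault, evict 2, frames (6 4 7)
6 → hit
8 → fault, evict 4, frames (7 6 8)
Page faults: 9.

9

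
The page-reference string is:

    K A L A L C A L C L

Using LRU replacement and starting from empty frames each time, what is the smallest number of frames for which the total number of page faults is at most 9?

2

f=1: 10 faults
f=2: 7 faults
f=3: 4 faults
f=4: 4 faults
Smallest f with faults ≤ 9 is 2.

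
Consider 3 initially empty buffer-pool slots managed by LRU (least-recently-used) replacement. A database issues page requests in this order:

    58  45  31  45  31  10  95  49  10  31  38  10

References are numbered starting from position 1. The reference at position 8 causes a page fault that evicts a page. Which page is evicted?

31

pos 1: 58: fault, frames [58]
pos 2: 45: fault, frames [58, 45]
pos 3: 31: fault, frames [58, 45, 31]
pos 4: 45: hit
pos 5: 31: hit
pos 6: 10: fault, evict 58, frames [45, 31, 10]
pos 7: 95: fault, evict 45, frames [31, 10, 95]
pos 8: 49: fault, evict 31, frames [10, 95, 49]
At position 8, page 31 is evicted.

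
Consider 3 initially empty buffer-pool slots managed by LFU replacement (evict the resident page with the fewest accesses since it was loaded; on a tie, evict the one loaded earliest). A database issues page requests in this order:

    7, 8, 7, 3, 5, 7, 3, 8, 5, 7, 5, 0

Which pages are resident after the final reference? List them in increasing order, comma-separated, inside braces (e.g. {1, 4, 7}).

7 → miss, frames {7}
8 → miss, frames {7,8}
7 → hit
3 → miss, frames {7,8,3}
5 → miss, evict 8, frames {7,3,5}
7 → hit
3 → hit
8 → miss, evict 5, frames {7,3,8}
5 → miss, evict 8, frames {7,3,5}
7 → hit
5 → hit
0 → miss, evict 3, frames {7,5,0}

{0, 5, 7}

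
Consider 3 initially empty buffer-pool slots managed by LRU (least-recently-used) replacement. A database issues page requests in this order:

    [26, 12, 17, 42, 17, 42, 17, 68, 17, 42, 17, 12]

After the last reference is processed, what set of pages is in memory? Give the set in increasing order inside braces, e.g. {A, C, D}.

26 -> miss, frames (26)
12 -> miss, frames (26 12)
17 -> miss, frames (26 12 17)
42 -> miss, evict 26, frames (12 17 42)
17 -> hit
42 -> hit
17 -> hit
68 -> miss, evict 12, frames (42 17 68)
17 -> hit
42 -> hit
17 -> hit
12 -> miss, evict 68, frames (42 17 12)

{12, 17, 42}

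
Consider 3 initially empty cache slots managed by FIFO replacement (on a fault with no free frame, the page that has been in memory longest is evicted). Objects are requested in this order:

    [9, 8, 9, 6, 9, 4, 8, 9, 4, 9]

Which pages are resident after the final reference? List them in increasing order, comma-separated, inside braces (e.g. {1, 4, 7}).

9: fault, frames [9]
8: fault, frames [9, 8]
9: hit
6: fault, frames [9, 8, 6]
9: hit
4: fault, evict 9, frames [8, 6, 4]
8: hit
9: fault, evict 8, frames [6, 4, 9]
4: hit
9: hit

{4, 6, 9}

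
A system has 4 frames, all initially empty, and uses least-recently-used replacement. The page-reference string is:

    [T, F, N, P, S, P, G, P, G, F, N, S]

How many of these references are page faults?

9

T -> miss, frames {T}
F -> miss, frames {T,F}
N -> miss, frames {T,F,N}
P -> miss, frames {T,F,N,P}
S -> miss, evict T, frames {F,N,P,S}
P -> hit
G -> miss, evict F, frames {N,S,P,G}
P -> hit
G -> hit
F -> miss, evict N, frames {S,P,G,F}
N -> miss, evict S, frames {P,G,F,N}
S -> miss, evict P, frames {G,F,N,S}
Page faults: 9.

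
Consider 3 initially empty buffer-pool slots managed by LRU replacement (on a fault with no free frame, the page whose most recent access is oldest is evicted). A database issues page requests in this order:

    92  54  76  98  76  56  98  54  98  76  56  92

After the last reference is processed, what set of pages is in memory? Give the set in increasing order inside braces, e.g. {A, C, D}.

92: miss, frames [92]
54: miss, frames [92, 54]
76: miss, frames [92, 54, 76]
98: miss, evict 92, frames [54, 76, 98]
76: hit
56: miss, evict 54, frames [98, 76, 56]
98: hit
54: miss, evict 76, frames [56, 98, 54]
98: hit
76: miss, evict 56, frames [54, 98, 76]
56: miss, evict 54, frames [98, 76, 56]
92: miss, evict 98, frames [76, 56, 92]

{56, 76, 92}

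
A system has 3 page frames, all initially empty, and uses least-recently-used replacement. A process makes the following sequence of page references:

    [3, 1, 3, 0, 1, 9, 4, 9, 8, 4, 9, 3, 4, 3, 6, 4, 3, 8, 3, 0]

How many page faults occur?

10

3 → miss, frames [3]
1 → miss, frames [3, 1]
3 → hit
0 → miss, frames [1, 3, 0]
1 → hit
9 → miss, evict 3, frames [0, 1, 9]
4 → miss, evict 0, frames [1, 9, 4]
9 → hit
8 → miss, evict 1, frames [4, 9, 8]
4 → hit
9 → hit
3 → miss, evict 8, frames [4, 9, 3]
4 → hit
3 → hit
6 → miss, evict 9, frames [4, 3, 6]
4 → hit
3 → hit
8 → miss, evict 6, frames [4, 3, 8]
3 → hit
0 → miss, evict 4, frames [8, 3, 0]
Page faults: 10.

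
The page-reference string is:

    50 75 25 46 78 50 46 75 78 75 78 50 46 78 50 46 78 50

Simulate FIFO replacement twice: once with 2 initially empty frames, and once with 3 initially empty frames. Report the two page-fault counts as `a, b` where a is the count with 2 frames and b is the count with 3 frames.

16, 10

2 frames: F F F F F F F F F . . F F F F F F F → 16 faults.
3 frames: F F F F F F . F . . . . F F F . . . → 10 faults.
10 < 16: adding a frame reduced faults, as is typical.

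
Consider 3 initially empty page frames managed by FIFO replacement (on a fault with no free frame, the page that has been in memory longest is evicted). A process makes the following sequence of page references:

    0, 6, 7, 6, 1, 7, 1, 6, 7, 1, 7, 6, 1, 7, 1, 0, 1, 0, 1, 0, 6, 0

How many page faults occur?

6

0 -> fault, frames (0)
6 -> fault, frames (0 6)
7 -> fault, frames (0 6 7)
6 -> hit
1 -> fault, evict 0, frames (6 7 1)
7 -> hit
1 -> hit
6 -> hit
7 -> hit
1 -> hit
7 -> hit
6 -> hit
1 -> hit
7 -> hit
1 -> hit
0 -> fault, evict 6, frames (7 1 0)
1 -> hit
0 -> hit
1 -> hit
0 -> hit
6 -> fault, evict 7, frames (1 0 6)
0 -> hit
Page faults: 6.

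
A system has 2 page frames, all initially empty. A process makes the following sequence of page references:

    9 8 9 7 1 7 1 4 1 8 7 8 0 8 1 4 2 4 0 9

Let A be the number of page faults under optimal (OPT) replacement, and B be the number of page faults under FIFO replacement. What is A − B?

-1

Under OPT: F F . F F . . F . F F . F . F F F . F F → 13 faults.
Under FIFO: F F . F F . . F . F F . F F F F F . F F → 14 faults.
A − B = 13 − 14 = -1.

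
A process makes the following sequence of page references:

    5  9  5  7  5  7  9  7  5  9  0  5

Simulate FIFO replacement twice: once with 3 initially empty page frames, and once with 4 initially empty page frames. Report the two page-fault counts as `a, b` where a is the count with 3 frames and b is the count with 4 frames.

3 frames: F F . F . . . . . . F F → 5 faults.
4 frames: F F . F . . . . . . F . → 4 faults.
4 < 5: adding a frame reduced faults, as is typical.

5, 4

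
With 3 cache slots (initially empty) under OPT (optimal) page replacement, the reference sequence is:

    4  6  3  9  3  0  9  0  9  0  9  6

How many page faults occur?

4: fault, frames {4}
6: fault, frames {4,6}
3: fault, frames {4,6,3}
9: fault, evict 4, frames {6,3,9}
3: hit
0: fault, evict 3, frames {6,9,0}
9: hit
0: hit
9: hit
0: hit
9: hit
6: hit
Page faults: 5.

5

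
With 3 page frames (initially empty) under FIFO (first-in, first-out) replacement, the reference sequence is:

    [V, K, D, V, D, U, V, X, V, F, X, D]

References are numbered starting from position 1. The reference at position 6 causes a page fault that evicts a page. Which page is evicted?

V

pos 1: V -> miss, frames (V)
pos 2: K -> miss, frames (V K)
pos 3: D -> miss, frames (V K D)
pos 4: V -> hit
pos 5: D -> hit
pos 6: U -> miss, evict V, frames (K D U)
At position 6, page V is evicted.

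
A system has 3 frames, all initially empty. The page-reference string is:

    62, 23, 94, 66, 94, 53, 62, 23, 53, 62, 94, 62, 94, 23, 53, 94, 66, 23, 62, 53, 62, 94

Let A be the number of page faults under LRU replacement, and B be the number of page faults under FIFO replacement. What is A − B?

Under LRU: F F F F . F F F . . F . . F F . F F F F . F → 15 faults.
Under FIFO: F F F F . F F F . . F . . . F . F F F F . F → 14 faults.
A − B = 15 − 14 = 1.

1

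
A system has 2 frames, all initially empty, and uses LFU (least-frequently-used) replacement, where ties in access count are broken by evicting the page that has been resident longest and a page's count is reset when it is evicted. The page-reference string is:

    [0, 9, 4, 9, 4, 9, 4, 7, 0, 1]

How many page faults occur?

0: miss, frames {0}
9: miss, frames {0,9}
4: miss, evict 0, frames {9,4}
9: hit
4: hit
9: hit
4: hit
7: miss, evict 9, frames {4,7}
0: miss, evict 7, frames {4,0}
1: miss, evict 0, frames {4,1}
Page faults: 6.

6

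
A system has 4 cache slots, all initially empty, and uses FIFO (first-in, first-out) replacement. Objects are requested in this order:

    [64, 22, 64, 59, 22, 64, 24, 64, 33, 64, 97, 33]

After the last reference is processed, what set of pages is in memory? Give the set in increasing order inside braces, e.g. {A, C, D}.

{24, 33, 64, 97}

64 -> miss, frames {64}
22 -> miss, frames {64,22}
64 -> hit
59 -> miss, frames {64,22,59}
22 -> hit
64 -> hit
24 -> miss, frames {64,22,59,24}
64 -> hit
33 -> miss, evict 64, frames {22,59,24,33}
64 -> miss, evict 22, frames {59,24,33,64}
97 -> miss, evict 59, frames {24,33,64,97}
33 -> hit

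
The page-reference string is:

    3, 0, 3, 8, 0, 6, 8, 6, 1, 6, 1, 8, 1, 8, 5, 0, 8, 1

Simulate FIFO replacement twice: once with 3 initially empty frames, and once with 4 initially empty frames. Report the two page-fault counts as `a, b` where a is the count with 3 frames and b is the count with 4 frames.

3 frames: F F . F . F . . F . . . . . F F F F → 9 faults.
4 frames: F F . F . F . . F . . . . . F F F . → 8 faults.
8 < 9: adding a frame reduced faults, as is typical.

9, 8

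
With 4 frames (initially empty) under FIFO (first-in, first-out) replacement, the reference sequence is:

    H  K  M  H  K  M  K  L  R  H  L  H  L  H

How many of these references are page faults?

H -> miss, frames [H]
K -> miss, frames [H, K]
M -> miss, frames [H, K, M]
H -> hit
K -> hit
M -> hit
K -> hit
L -> miss, frames [H, K, M, L]
R -> miss, evict H, frames [K, M, L, R]
H -> miss, evict K, frames [M, L, R, H]
L -> hit
H -> hit
L -> hit
H -> hit
Page faults: 6.

6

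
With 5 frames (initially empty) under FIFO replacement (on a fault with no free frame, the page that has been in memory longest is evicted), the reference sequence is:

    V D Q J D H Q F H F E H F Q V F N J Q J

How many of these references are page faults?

11

V → fault, frames (V)
D → fault, frames (V D)
Q → fault, frames (V D Q)
J → fault, frames (V D Q J)
D → hit
H → fault, frames (V D Q J H)
Q → hit
F → fault, evict V, frames (D Q J H F)
H → hit
F → hit
E → fault, evict D, frames (Q J H F E)
H → hit
F → hit
Q → hit
V → fault, evict Q, frames (J H F E V)
F → hit
N → fault, evict J, frames (H F E V N)
J → fault, evict H, frames (F E V N J)
Q → fault, evict F, frames (E V N J Q)
J → hit
Page faults: 11.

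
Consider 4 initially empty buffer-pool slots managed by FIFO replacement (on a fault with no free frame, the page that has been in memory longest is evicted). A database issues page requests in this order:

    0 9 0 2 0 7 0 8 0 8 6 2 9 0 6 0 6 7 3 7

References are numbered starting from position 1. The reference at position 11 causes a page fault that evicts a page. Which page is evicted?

2

pos 1: 0: fault, frames [0]
pos 2: 9: fault, frames [0, 9]
pos 3: 0: hit
pos 4: 2: fault, frames [0, 9, 2]
pos 5: 0: hit
pos 6: 7: fault, frames [0, 9, 2, 7]
pos 7: 0: hit
pos 8: 8: fault, evict 0, frames [9, 2, 7, 8]
pos 9: 0: fault, evict 9, frames [2, 7, 8, 0]
pos 10: 8: hit
pos 11: 6: fault, evict 2, frames [7, 8, 0, 6]
At position 11, page 2 is evicted.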